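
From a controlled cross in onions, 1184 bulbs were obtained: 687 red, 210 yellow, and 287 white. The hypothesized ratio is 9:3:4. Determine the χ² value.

Total ratio parts = 16. Expected numbers out of 1184:
  red: 1184 × 9/16 = 666
  yellow: 1184 × 3/16 = 222
  white: 1184 × 4/16 = 296
χ² = Σ (O − E)² / E
  red: (687 − 666)² / 666 = 0.6622
  yellow: (210 − 222)² / 222 = 0.6486
  white: (287 − 296)² / 296 = 0.2736
χ² = 0.6622 + 0.6486 + 0.2736 = 1.5844 ≈ 1.584

1.584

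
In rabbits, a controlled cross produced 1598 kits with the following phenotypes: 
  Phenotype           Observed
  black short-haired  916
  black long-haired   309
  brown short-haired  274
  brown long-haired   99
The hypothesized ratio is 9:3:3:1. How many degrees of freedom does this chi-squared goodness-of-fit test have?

3

A goodness-of-fit test with 4 phenotype classes has df = 4 − 1 = 3.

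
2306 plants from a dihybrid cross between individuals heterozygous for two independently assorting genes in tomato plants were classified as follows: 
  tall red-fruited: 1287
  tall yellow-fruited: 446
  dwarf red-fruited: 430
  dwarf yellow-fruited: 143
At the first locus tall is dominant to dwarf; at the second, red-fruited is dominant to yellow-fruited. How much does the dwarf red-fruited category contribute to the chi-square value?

0.013

A dihybrid F₂ with independent assortment and complete dominance at both loci gives a 9:3:3:1 phenotypic ratio.
Total ratio parts = 16. Expected numbers out of 2306:
  tall red-fruited: 2306 × 9/16 = 1297.125
  tall yellow-fruited: 2306 × 3/16 = 432.375
  dwarf red-fruited: 2306 × 3/16 = 432.375
  dwarf yellow-fruited: 2306 × 1/16 = 144.125
Contribution of dwarf red-fruited: (430 − 432.375)² / 432.375 = 0.0130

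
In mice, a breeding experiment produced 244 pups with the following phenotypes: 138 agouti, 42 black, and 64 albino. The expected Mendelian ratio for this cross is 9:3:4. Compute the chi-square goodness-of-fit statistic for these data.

Expected counts for N = 244 under a 9:3:4 ratio (total parts = 16):
  agouti: 244 × 9/16 = 137.25
  black: 244 × 3/16 = 45.75
  albino: 244 × 4/16 = 61
χ² = Σ (O − E)² / E
  agouti: (138 − 137.25)² / 137.25 = 0.0041
  black: (42 − 45.75)² / 45.75 = 0.3074
  albino: (64 − 61)² / 61 = 0.1475
χ² = 0.0041 + 0.3074 + 0.1475 = 0.459

0.459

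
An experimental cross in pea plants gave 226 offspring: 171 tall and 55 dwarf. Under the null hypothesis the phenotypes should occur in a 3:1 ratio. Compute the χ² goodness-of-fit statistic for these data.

The 3:1 ratio has 4 parts, so with N = 226 the expected counts are:
  tall: 226 × 3/4 = 169.5
  dwarf: 226 × 1/4 = 56.5
χ² = Σ (O − E)² / E
  tall: (171 − 169.5)² / 169.5 = 0.0133
  dwarf: (55 − 56.5)² / 56.5 = 0.0398
χ² = 0.0133 + 0.0398 = 0.0531 ≈ 0.053

0.053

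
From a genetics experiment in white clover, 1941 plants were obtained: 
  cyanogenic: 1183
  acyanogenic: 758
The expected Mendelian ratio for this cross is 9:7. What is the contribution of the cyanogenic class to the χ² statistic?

The 9:7 ratio has 16 parts, so with N = 1941 the expected counts are:
  cyanogenic: 1941 × 9/16 = 1091.8125
  acyanogenic: 1941 × 7/16 = 849.1875
Contribution of cyanogenic: (1183 − 1091.8125)² / 1091.8125 = 7.6159

7.616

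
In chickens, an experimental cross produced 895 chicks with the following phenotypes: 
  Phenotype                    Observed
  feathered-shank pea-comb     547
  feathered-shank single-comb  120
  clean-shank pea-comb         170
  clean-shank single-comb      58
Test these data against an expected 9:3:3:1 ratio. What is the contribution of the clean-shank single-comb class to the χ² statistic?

Total ratio parts = 16. Expected numbers out of 895:
  feathered-shank pea-comb: 895 × 9/16 = 503.4375
  feathered-shank single-comb: 895 × 3/16 = 167.8125
  clean-shank pea-comb: 895 × 3/16 = 167.8125
  clean-shank single-comb: 895 × 1/16 = 55.9375
Contribution of clean-shank single-comb: (58 − 55.9375)² / 55.9375 = 0.0760

0.076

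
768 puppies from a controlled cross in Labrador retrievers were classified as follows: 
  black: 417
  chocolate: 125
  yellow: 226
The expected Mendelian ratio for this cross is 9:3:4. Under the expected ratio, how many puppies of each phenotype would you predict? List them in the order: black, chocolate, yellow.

432, 144, 192

Total ratio parts = 16. Expected numbers out of 768:
  black: 768 × 9/16 = 432
  chocolate: 768 × 3/16 = 144
  yellow: 768 × 4/16 = 192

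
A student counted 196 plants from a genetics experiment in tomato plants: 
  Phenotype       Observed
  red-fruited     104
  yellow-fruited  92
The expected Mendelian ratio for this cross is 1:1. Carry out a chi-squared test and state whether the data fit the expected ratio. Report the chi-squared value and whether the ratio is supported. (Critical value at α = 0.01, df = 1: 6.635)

The 1:1 ratio has 2 parts, so with N = 196 the expected counts are:
  red-fruited: 196 × 1/2 = 98
  yellow-fruited: 196 × 1/2 = 98
χ² = Σ (O − E)² / E
  red-fruited: (104 − 98)² / 98 = 0.3673
  yellow-fruited: (92 − 98)² / 98 = 0.3673
χ² = 0.3673 + 0.3673 = 0.7346 ≈ 0.735
Degrees of freedom = 2 − 1 = 1; critical value at α = 0.01 is 6.635.
Since 0.735 < 6.635, we fail to reject the null hypothesis — the data are consistent with the 1:1 ratio.

0.735; consistent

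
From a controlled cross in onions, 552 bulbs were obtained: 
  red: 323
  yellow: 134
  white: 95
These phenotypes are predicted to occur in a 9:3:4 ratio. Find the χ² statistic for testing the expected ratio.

22.890

Expected counts for N = 552 under a 9:3:4 ratio (total parts = 16):
  red: 552 × 9/16 = 310.5
  yellow: 552 × 3/16 = 103.5
  white: 552 × 4/16 = 138
χ² = Σ (O − E)² / E
  red: (323 − 310.5)² / 310.5 = 0.5032
  yellow: (134 − 103.5)² / 103.5 = 8.9879
  white: (95 − 138)² / 138 = 13.3986
χ² = 0.5032 + 8.9879 + 13.3986 = 22.8897 ≈ 22.890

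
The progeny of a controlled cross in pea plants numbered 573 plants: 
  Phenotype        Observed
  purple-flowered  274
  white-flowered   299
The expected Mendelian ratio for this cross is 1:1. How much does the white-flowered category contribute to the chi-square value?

Total ratio parts = 2. Expected numbers out of 573:
  purple-flowered: 573 × 1/2 = 286.5
  white-flowered: 573 × 1/2 = 286.5
Contribution of white-flowered: (299 − 286.5)² / 286.5 = 0.5454

0.545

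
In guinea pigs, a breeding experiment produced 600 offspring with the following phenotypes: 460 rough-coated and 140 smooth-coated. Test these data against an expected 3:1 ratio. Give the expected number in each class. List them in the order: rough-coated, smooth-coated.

Under the 3:1 hypothesis (Σ ratio = 4, N = 600):
  rough-coated: 600 × 3/4 = 450
  smooth-coated: 600 × 1/4 = 150

450, 150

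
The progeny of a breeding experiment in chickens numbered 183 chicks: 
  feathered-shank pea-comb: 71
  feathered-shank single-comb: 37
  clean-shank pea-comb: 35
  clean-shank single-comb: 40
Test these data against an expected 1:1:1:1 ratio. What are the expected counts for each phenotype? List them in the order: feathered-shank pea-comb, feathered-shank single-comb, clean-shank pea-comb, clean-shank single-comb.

Total ratio parts = 4. Expected numbers out of 183:
  feathered-shank pea-comb: 183 × 1/4 = 45.75
  feathered-shank single-comb: 183 × 1/4 = 45.75
  clean-shank pea-comb: 183 × 1/4 = 45.75
  clean-shank single-comb: 183 × 1/4 = 45.75

45.75, 45.75, 45.75, 45.75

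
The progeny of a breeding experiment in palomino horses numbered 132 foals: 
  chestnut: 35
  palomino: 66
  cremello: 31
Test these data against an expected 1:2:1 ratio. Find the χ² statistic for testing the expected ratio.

0.242

Expected counts for N = 132 under a 1:2:1 ratio (total parts = 4):
  chestnut: 132 × 1/4 = 33
  palomino: 132 × 2/4 = 66
  cremello: 132 × 1/4 = 33
χ² = Σ (O − E)² / E
  chestnut: (35 − 33)² / 33 = 0.1212
  palomino: (66 − 66)² / 66 = 0.0000
  cremello: (31 − 33)² / 33 = 0.1212
χ² = 0.1212 + 0.0000 + 0.1212 = 0.2424 ≈ 0.242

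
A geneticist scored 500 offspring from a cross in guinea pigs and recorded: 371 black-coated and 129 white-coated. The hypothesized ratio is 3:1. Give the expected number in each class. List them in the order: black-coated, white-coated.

375, 125

Expected counts for N = 500 under a 3:1 ratio (total parts = 4):
  black-coated: 500 × 3/4 = 375
  white-coated: 500 × 1/4 = 125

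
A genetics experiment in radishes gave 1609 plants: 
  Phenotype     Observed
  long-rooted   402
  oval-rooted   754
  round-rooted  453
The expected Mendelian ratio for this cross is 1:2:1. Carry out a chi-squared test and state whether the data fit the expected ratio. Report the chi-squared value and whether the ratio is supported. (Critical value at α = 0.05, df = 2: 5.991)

9.573; not consistent

The 1:2:1 ratio has 4 parts, so with N = 1609 the expected counts are:
  long-rooted: 1609 × 1/4 = 402.25
  oval-rooted: 1609 × 2/4 = 804.5
  round-rooted: 1609 × 1/4 = 402.25
χ² = Σ (O − E)² / E
  long-rooted: (402 − 402.25)² / 402.25 = 0.0002
  oval-rooted: (754 − 804.5)² / 804.5 = 3.1700
  round-rooted: (453 − 402.25)² / 402.25 = 6.4029
χ² = 0.0002 + 3.1700 + 6.4029 = 9.5731 ≈ 9.573
Degrees of freedom = 3 − 1 = 2; critical value at α = 0.05 is 5.991.
Since 9.573 > 5.991, we reject the null hypothesis — the data do not fit the 1:2:1 ratio.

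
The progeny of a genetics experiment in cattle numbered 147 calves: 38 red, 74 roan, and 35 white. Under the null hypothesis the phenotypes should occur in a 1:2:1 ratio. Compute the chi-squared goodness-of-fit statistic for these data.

0.129

Total ratio parts = 4. Expected numbers out of 147:
  red: 147 × 1/4 = 36.75
  roan: 147 × 2/4 = 73.5
  white: 147 × 1/4 = 36.75
χ² = Σ (O − E)² / E
  red: (38 − 36.75)² / 36.75 = 0.0425
  roan: (74 − 73.5)² / 73.5 = 0.0034
  white: (35 − 36.75)² / 36.75 = 0.0833
χ² = 0.0425 + 0.0034 + 0.0833 = 0.1292 ≈ 0.129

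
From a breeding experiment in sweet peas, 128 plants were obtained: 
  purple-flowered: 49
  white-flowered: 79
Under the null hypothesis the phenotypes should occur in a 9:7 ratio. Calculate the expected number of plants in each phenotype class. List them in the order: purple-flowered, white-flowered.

72, 56

The 9:7 ratio has 16 parts, so with N = 128 the expected counts are:
  purple-flowered: 128 × 9/16 = 72
  white-flowered: 128 × 7/16 = 56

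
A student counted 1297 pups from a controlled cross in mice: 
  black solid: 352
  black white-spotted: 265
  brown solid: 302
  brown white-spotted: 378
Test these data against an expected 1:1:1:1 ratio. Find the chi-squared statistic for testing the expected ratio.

23.638

The 1:1:1:1 ratio has 4 parts, so with N = 1297 the expected counts are:
  black solid: 1297 × 1/4 = 324.25
  black white-spotted: 1297 × 1/4 = 324.25
  brown solid: 1297 × 1/4 = 324.25
  brown white-spotted: 1297 × 1/4 = 324.25
χ² = Σ (O − E)² / E
  black solid: (352 − 324.25)² / 324.25 = 2.3749
  black white-spotted: (265 − 324.25)² / 324.25 = 10.8267
  brown solid: (302 − 324.25)² / 324.25 = 1.5268
  brown white-spotted: (378 − 324.25)² / 324.25 = 8.9100
χ² = 2.3749 + 10.8267 + 1.5268 + 8.9100 = 23.6384 ≈ 23.638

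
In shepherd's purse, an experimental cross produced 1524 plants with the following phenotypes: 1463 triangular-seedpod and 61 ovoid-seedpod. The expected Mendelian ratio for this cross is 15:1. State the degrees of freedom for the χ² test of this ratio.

A goodness-of-fit test with 2 phenotype classes has df = 2 − 1 = 1.

1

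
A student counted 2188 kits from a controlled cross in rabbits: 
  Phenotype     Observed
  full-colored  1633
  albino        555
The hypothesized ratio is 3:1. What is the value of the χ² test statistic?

The 3:1 ratio has 4 parts, so with N = 2188 the expected counts are:
  full-colored: 2188 × 3/4 = 1641
  albino: 2188 × 1/4 = 547
χ² = Σ (O − E)² / E
  full-colored: (1633 − 1641)² / 1641 = 0.0390
  albino: (555 − 547)² / 547 = 0.1170
χ² = 0.0390 + 0.1170 = 0.156

0.156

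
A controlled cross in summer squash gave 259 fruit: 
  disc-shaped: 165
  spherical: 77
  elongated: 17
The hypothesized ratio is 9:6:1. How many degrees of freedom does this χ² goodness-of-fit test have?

2

A goodness-of-fit test with 3 phenotype classes has df = 3 − 1 = 2.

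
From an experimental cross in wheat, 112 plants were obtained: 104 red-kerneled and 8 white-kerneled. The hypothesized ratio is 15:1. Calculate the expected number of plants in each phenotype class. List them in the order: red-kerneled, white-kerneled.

Under the 15:1 hypothesis (Σ ratio = 16, N = 112):
  red-kerneled: 112 × 15/16 = 105
  white-kerneled: 112 × 1/16 = 7

105, 7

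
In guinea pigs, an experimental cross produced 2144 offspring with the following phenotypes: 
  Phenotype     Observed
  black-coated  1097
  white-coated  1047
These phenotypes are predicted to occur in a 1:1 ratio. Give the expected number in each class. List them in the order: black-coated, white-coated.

Expected counts for N = 2144 under a 1:1 ratio (total parts = 2):
  black-coated: 2144 × 1/2 = 1072
  white-coated: 2144 × 1/2 = 1072

1072, 1072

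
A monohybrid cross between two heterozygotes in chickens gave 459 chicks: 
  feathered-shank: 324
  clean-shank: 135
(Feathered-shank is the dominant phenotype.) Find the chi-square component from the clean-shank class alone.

For a monohybrid cross between heterozygotes with complete dominance, the expected phenotypic ratio is 3:1.
Total ratio parts = 4. Expected numbers out of 459:
  feathered-shank: 459 × 3/4 = 344.25
  clean-shank: 459 × 1/4 = 114.75
Contribution of clean-shank: (135 − 114.75)² / 114.75 = 3.5735

3.574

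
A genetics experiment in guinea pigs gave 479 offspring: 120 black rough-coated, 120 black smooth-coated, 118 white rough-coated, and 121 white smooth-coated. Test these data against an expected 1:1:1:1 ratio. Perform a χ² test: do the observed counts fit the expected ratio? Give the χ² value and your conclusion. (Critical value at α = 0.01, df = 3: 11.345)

Expected counts for N = 479 under a 1:1:1:1 ratio (total parts = 4):
  black rough-coated: 479 × 1/4 = 119.75
  black smooth-coated: 479 × 1/4 = 119.75
  white rough-coated: 479 × 1/4 = 119.75
  white smooth-coated: 479 × 1/4 = 119.75
χ² = Σ (O − E)² / E
  black rough-coated: (120 − 119.75)² / 119.75 = 0.0005
  black smooth-coated: (120 − 119.75)² / 119.75 = 0.0005
  white rough-coated: (118 − 119.75)² / 119.75 = 0.0256
  white smooth-coated: (121 − 119.75)² / 119.75 = 0.0130
χ² = 0.0005 + 0.0005 + 0.0256 + 0.0130 = 0.0396 ≈ 0.040
Degrees of freedom = 4 − 1 = 3; critical value at α = 0.01 is 11.345.
Since 0.040 < 11.345, we fail to reject the null hypothesis — the data are consistent with the 1:1:1:1 ratio.

0.040; consistent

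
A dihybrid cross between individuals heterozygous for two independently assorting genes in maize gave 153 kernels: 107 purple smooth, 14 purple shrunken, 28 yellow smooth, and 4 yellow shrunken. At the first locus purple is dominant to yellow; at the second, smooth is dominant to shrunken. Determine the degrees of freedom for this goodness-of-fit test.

3

A dihybrid F₂ with independent assortment and complete dominance at both loci gives a 9:3:3:1 phenotypic ratio.
A goodness-of-fit test with 4 phenotype classes has df = 4 − 1 = 3.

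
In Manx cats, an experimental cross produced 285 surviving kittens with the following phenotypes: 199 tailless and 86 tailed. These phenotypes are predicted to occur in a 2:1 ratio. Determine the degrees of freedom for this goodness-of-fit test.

1

A goodness-of-fit test with 2 phenotype classes has df = 2 − 1 = 1.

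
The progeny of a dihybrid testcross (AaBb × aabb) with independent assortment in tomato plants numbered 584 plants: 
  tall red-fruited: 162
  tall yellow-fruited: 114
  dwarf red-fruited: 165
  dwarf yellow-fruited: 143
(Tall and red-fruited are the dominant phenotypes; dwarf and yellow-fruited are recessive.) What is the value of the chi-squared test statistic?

11.301

A dihybrid testcross with independent assortment gives a 1:1:1:1 ratio.
The 1:1:1:1 ratio has 4 parts, so with N = 584 the expected counts are:
  tall red-fruited: 584 × 1/4 = 146
  tall yellow-fruited: 584 × 1/4 = 146
  dwarf red-fruited: 584 × 1/4 = 146
  dwarf yellow-fruited: 584 × 1/4 = 146
χ² = Σ (O − E)² / E
  tall red-fruited: (162 − 146)² / 146 = 1.7534
  tall yellow-fruited: (114 − 146)² / 146 = 7.0137
  dwarf red-fruited: (165 − 146)² / 146 = 2.4726
  dwarf yellow-fruited: (143 − 146)² / 146 = 0.0616
χ² = 1.7534 + 7.0137 + 2.4726 + 0.0616 = 11.3013 ≈ 11.301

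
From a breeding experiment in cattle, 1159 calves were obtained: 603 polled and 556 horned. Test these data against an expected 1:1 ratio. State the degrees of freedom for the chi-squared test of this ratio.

A goodness-of-fit test with 2 phenotype classes has df = 2 − 1 = 1.

1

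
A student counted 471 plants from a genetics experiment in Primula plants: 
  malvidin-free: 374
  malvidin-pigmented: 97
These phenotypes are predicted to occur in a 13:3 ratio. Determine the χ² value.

Expected counts for N = 471 under a 13:3 ratio (total parts = 16):
  malvidin-free: 471 × 13/16 = 382.6875
  malvidin-pigmented: 471 × 3/16 = 88.3125
χ² = Σ (O − E)² / E
  malvidin-free: (374 − 382.6875)² / 382.6875 = 0.1972
  malvidin-pigmented: (97 − 88.3125)² / 88.3125 = 0.8546
χ² = 0.1972 + 0.8546 = 1.0518 ≈ 1.052

1.052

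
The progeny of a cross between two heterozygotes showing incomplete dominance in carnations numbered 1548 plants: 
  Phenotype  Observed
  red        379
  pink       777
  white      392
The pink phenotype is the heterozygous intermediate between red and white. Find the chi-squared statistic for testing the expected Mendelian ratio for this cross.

0.242

With incomplete dominance, a heterozygote × heterozygote cross gives a 1:2:1 phenotypic ratio.
Total ratio parts = 4. Expected numbers out of 1548:
  red: 1548 × 1/4 = 387
  pink: 1548 × 2/4 = 774
  white: 1548 × 1/4 = 387
χ² = Σ (O − E)² / E
  red: (379 − 387)² / 387 = 0.1654
  pink: (777 − 774)² / 774 = 0.0116
  white: (392 − 387)² / 387 = 0.0646
χ² = 0.1654 + 0.0116 + 0.0646 = 0.2416 ≈ 0.242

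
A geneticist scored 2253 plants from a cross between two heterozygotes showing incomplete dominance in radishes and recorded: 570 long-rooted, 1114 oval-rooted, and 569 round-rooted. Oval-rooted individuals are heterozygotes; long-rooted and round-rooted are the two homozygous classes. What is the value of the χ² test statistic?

0.278

With incomplete dominance, a heterozygote × heterozygote cross gives a 1:2:1 phenotypic ratio.
Total ratio parts = 4. Expected numbers out of 2253:
  long-rooted: 2253 × 1/4 = 563.25
  oval-rooted: 2253 × 2/4 = 1126.5
  round-rooted: 2253 × 1/4 = 563.25
χ² = Σ (O − E)² / E
  long-rooted: (570 − 563.25)² / 563.25 = 0.0809
  oval-rooted: (1114 − 1126.5)² / 1126.5 = 0.1387
  round-rooted: (569 − 563.25)² / 563.25 = 0.0587
χ² = 0.0809 + 0.1387 + 0.0587 = 0.2783 ≈ 0.278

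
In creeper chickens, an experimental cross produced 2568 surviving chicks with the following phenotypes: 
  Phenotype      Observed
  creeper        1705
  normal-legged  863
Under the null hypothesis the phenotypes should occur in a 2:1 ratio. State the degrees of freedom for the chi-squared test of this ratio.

1

A goodness-of-fit test with 2 phenotype classes has df = 2 − 1 = 1.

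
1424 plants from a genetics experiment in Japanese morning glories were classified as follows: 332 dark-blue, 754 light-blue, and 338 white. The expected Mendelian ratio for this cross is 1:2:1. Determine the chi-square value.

5.006

Expected counts for N = 1424 under a 1:2:1 ratio (total parts = 4):
  dark-blue: 1424 × 1/4 = 356
  light-blue: 1424 × 2/4 = 712
  white: 1424 × 1/4 = 356
χ² = Σ (O − E)² / E
  dark-blue: (332 − 356)² / 356 = 1.6180
  light-blue: (754 − 712)² / 712 = 2.4775
  white: (338 − 356)² / 356 = 0.9101
χ² = 1.6180 + 2.4775 + 0.9101 = 5.0056 ≈ 5.006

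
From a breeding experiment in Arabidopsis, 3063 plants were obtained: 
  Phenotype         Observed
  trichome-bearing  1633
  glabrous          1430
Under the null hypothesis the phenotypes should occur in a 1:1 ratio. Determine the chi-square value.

Under the 1:1 hypothesis (Σ ratio = 2, N = 3063):
  trichome-bearing: 3063 × 1/2 = 1531.5
  glabrous: 3063 × 1/2 = 1531.5
χ² = Σ (O − E)² / E
  trichome-bearing: (1633 − 1531.5)² / 1531.5 = 6.7269
  glabrous: (1430 − 1531.5)² / 1531.5 = 6.7269
χ² = 6.7269 + 6.7269 = 13.4538 ≈ 13.454

13.454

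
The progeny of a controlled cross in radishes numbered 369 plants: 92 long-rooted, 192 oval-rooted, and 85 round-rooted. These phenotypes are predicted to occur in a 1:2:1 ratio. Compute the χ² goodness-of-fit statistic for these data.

0.875

Expected counts for N = 369 under a 1:2:1 ratio (total parts = 4):
  long-rooted: 369 × 1/4 = 92.25
  oval-rooted: 369 × 2/4 = 184.5
  round-rooted: 369 × 1/4 = 92.25
χ² = Σ (O − E)² / E
  long-rooted: (92 − 92.25)² / 92.25 = 0.0007
  oval-rooted: (192 − 184.5)² / 184.5 = 0.3049
  round-rooted: (85 − 92.25)² / 92.25 = 0.5698
χ² = 0.0007 + 0.3049 + 0.5698 = 0.8754 ≈ 0.875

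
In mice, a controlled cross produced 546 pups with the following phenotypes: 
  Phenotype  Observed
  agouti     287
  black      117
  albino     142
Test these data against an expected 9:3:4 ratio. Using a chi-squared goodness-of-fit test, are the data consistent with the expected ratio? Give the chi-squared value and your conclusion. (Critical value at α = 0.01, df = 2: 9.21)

Expected counts for N = 546 under a 9:3:4 ratio (total parts = 16):
  agouti: 546 × 9/16 = 307.125
  black: 546 × 3/16 = 102.375
  albino: 546 × 4/16 = 136.5
χ² = Σ (O − E)² / E
  agouti: (287 − 307.125)² / 307.125 = 1.3187
  black: (117 − 102.375)² / 102.375 = 2.0893
  albino: (142 − 136.5)² / 136.5 = 0.2216
χ² = 1.3187 + 2.0893 + 0.2216 = 3.6296 ≈ 3.630
Degrees of freedom = 3 − 1 = 2; critical value at α = 0.01 is 9.21.
Since 3.630 < 9.21, we fail to reject the null hypothesis — the data are consistent with the 9:3:4 ratio.

3.630; consistent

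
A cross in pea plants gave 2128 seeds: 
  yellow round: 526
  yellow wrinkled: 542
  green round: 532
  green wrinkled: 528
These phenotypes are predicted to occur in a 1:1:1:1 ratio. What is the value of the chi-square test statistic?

The 1:1:1:1 ratio has 4 parts, so with N = 2128 the expected counts are:
  yellow round: 2128 × 1/4 = 532
  yellow wrinkled: 2128 × 1/4 = 532
  green round: 2128 × 1/4 = 532
  green wrinkled: 2128 × 1/4 = 532
χ² = Σ (O − E)² / E
  yellow round: (526 − 532)² / 532 = 0.0677
  yellow wrinkled: (542 − 532)² / 532 = 0.1880
  green round: (532 − 532)² / 532 = 0.0000
  green wrinkled: (528 − 532)² / 532 = 0.0301
χ² = 0.0677 + 0.1880 + 0.0000 + 0.0301 = 0.2858 ≈ 0.286

0.286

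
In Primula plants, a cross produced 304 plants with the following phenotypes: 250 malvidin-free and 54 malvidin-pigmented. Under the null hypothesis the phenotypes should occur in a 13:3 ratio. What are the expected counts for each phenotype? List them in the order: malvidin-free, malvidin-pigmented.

247, 57

Total ratio parts = 16. Expected numbers out of 304:
  malvidin-free: 304 × 13/16 = 247
  malvidin-pigmented: 304 × 3/16 = 57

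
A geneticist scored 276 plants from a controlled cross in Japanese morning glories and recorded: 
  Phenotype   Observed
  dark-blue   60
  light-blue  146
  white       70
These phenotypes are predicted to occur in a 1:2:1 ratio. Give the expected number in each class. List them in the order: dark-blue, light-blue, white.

Total ratio parts = 4. Expected numbers out of 276:
  dark-blue: 276 × 1/4 = 69
  light-blue: 276 × 2/4 = 138
  white: 276 × 1/4 = 69

69, 138, 69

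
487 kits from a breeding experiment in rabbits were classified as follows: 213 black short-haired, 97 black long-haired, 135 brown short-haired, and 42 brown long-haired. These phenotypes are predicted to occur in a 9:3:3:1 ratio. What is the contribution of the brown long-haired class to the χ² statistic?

4.392

Under the 9:3:3:1 hypothesis (Σ ratio = 16, N = 487):
  black short-haired: 487 × 9/16 = 273.9375
  black long-haired: 487 × 3/16 = 91.3125
  brown short-haired: 487 × 3/16 = 91.3125
  brown long-haired: 487 × 1/16 = 30.4375
Contribution of brown long-haired: (42 − 30.4375)² / 30.4375 = 4.3923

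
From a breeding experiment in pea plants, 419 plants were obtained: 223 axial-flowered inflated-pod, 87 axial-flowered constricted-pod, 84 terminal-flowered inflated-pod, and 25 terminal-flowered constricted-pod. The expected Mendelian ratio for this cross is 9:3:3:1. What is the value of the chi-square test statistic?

2.019

Under the 9:3:3:1 hypothesis (Σ ratio = 16, N = 419):
  axial-flowered inflated-pod: 419 × 9/16 = 235.6875
  axial-flowered constricted-pod: 419 × 3/16 = 78.5625
  terminal-flowered inflated-pod: 419 × 3/16 = 78.5625
  terminal-flowered constricted-pod: 419 × 1/16 = 26.1875
χ² = Σ (O − E)² / E
  axial-flowered inflated-pod: (223 − 235.6875)² / 235.6875 = 0.6830
  axial-flowered constricted-pod: (87 − 78.5625)² / 78.5625 = 0.9062
  terminal-flowered inflated-pod: (84 − 78.5625)² / 78.5625 = 0.3763
  terminal-flowered constricted-pod: (25 − 26.1875)² / 26.1875 = 0.0538
χ² = 0.6830 + 0.9062 + 0.3763 + 0.0538 = 2.0193 ≈ 2.019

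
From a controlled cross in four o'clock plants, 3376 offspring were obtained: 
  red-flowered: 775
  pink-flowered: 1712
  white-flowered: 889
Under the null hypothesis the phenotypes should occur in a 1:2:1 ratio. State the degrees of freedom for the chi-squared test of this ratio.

A goodness-of-fit test with 3 phenotype classes has df = 3 − 1 = 2.

2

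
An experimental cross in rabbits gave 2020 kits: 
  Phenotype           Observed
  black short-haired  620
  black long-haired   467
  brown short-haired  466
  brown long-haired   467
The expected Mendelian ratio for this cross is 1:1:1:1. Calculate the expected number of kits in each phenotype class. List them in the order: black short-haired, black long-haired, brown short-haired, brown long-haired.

505, 505, 505, 505

Expected counts for N = 2020 under a 1:1:1:1 ratio (total parts = 4):
  black short-haired: 2020 × 1/4 = 505
  black long-haired: 2020 × 1/4 = 505
  brown short-haired: 2020 × 1/4 = 505
  brown long-haired: 2020 × 1/4 = 505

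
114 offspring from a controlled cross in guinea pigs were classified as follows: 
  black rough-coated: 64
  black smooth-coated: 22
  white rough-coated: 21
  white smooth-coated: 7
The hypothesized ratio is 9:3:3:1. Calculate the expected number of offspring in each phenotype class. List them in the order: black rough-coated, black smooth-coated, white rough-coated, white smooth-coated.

Total ratio parts = 16. Expected numbers out of 114:
  black rough-coated: 114 × 9/16 = 64.125
  black smooth-coated: 114 × 3/16 = 21.375
  white rough-coated: 114 × 3/16 = 21.375
  white smooth-coated: 114 × 1/16 = 7.125

64.125, 21.375, 21.375, 7.125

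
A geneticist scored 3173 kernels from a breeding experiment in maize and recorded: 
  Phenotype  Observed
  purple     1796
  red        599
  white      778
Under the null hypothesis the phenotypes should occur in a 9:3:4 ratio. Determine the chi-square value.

0.391

Expected counts for N = 3173 under a 9:3:4 ratio (total parts = 16):
  purple: 3173 × 9/16 = 1784.8125
  red: 3173 × 3/16 = 594.9375
  white: 3173 × 4/16 = 793.25
χ² = Σ (O − E)² / E
  purple: (1796 − 1784.8125)² / 1784.8125 = 0.0701
  red: (599 − 594.9375)² / 594.9375 = 0.0277
  white: (778 − 793.25)² / 793.25 = 0.2932
χ² = 0.0701 + 0.0277 + 0.2932 = 0.391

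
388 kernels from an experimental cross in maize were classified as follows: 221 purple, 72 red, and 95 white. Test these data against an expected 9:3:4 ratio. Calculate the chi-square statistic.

0.084

The 9:3:4 ratio has 16 parts, so with N = 388 the expected counts are:
  purple: 388 × 9/16 = 218.25
  red: 388 × 3/16 = 72.75
  white: 388 × 4/16 = 97
χ² = Σ (O − E)² / E
  purple: (221 − 218.25)² / 218.25 = 0.0347
  red: (72 − 72.75)² / 72.75 = 0.0077
  white: (95 − 97)² / 97 = 0.0412
χ² = 0.0347 + 0.0077 + 0.0412 = 0.0836 ≈ 0.084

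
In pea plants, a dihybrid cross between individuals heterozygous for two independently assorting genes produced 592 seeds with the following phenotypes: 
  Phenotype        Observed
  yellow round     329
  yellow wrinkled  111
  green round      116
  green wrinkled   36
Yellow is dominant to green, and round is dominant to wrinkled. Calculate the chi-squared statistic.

0.300

A dihybrid F₂ with independent assortment and complete dominance at both loci gives a 9:3:3:1 phenotypic ratio.
Expected counts for N = 592 under a 9:3:3:1 ratio (total parts = 16):
  yellow round: 592 × 9/16 = 333
  yellow wrinkled: 592 × 3/16 = 111
  green round: 592 × 3/16 = 111
  green wrinkled: 592 × 1/16 = 37
χ² = Σ (O − E)² / E
  yellow round: (329 − 333)² / 333 = 0.0480
  yellow wrinkled: (111 − 111)² / 111 = 0.0000
  green round: (116 − 111)² / 111 = 0.2252
  green wrinkled: (36 − 37)² / 37 = 0.0270
χ² = 0.0480 + 0.0000 + 0.2252 + 0.0270 = 0.3002 ≈ 0.300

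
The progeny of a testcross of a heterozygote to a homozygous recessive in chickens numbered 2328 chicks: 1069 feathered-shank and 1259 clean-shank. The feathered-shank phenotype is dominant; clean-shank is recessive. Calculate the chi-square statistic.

A testcross of a heterozygote (Aa × aa) gives a 1:1 phenotypic ratio.
Expected counts for N = 2328 under a 1:1 ratio (total parts = 2):
  feathered-shank: 2328 × 1/2 = 1164
  clean-shank: 2328 × 1/2 = 1164
χ² = Σ (O − E)² / E
  feathered-shank: (1069 − 1164)² / 1164 = 7.7534
  clean-shank: (1259 − 1164)² / 1164 = 7.7534
χ² = 7.7534 + 7.7534 = 15.5068 ≈ 15.507

15.507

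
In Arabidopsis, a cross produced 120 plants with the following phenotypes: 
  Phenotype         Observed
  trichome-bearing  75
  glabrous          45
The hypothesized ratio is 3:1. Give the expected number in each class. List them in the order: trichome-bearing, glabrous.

The 3:1 ratio has 4 parts, so with N = 120 the expected counts are:
  trichome-bearing: 120 × 3/4 = 90
  glabrous: 120 × 1/4 = 30

90, 30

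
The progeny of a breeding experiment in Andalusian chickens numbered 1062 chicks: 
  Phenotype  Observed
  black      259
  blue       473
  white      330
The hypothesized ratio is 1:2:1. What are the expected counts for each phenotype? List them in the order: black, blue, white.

Total ratio parts = 4. Expected numbers out of 1062:
  black: 1062 × 1/4 = 265.5
  blue: 1062 × 2/4 = 531
  white: 1062 × 1/4 = 265.5

265.5, 531, 265.5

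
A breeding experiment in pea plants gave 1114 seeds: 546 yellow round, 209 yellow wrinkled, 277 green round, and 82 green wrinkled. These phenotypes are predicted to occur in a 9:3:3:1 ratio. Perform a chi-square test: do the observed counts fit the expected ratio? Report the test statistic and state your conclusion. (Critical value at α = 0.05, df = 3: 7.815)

34.792; not consistent

Total ratio parts = 16. Expected numbers out of 1114:
  yellow round: 1114 × 9/16 = 626.625
  yellow wrinkled: 1114 × 3/16 = 208.875
  green round: 1114 × 3/16 = 208.875
  green wrinkled: 1114 × 1/16 = 69.625
χ² = Σ (O − E)² / E
  yellow round: (546 − 626.625)² / 626.625 = 10.3737
  yellow wrinkled: (209 − 208.875)² / 208.875 = 0.0001
  green round: (277 − 208.875)² / 208.875 = 22.2191
  green wrinkled: (82 − 69.625)² / 69.625 = 2.1995
χ² = 10.3737 + 0.0001 + 22.2191 + 2.1995 = 34.7924 ≈ 34.792
Degrees of freedom = 4 − 1 = 3; critical value at α = 0.05 is 7.815.
Since 34.792 > 7.815, we reject the null hypothesis — the data do not fit the 9:3:3:1 ratio.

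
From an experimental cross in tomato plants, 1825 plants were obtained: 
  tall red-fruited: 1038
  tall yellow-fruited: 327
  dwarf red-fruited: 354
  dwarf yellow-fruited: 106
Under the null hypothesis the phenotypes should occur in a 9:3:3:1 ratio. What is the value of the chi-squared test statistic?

Under the 9:3:3:1 hypothesis (Σ ratio = 16, N = 1825):
  tall red-fruited: 1825 × 9/16 = 1026.5625
  tall yellow-fruited: 1825 × 3/16 = 342.1875
  dwarf red-fruited: 1825 × 3/16 = 342.1875
  dwarf yellow-fruited: 1825 × 1/16 = 114.0625
χ² = Σ (O − E)² / E
  tall red-fruited: (1038 − 1026.5625)² / 1026.5625 = 0.1274
  tall yellow-fruited: (327 − 342.1875)² / 342.1875 = 0.6741
  dwarf red-fruited: (354 − 342.1875)² / 342.1875 = 0.4078
  dwarf yellow-fruited: (106 − 114.0625)² / 114.0625 = 0.5699
χ² = 0.1274 + 0.6741 + 0.4078 + 0.5699 = 1.7792 ≈ 1.779

1.779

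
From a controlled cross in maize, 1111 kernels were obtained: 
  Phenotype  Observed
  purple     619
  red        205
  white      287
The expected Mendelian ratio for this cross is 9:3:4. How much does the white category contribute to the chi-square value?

0.308

The 9:3:4 ratio has 16 parts, so with N = 1111 the expected counts are:
  purple: 1111 × 9/16 = 624.9375
  red: 1111 × 3/16 = 208.3125
  white: 1111 × 4/16 = 277.75
Contribution of white: (287 − 277.75)² / 277.75 = 0.3081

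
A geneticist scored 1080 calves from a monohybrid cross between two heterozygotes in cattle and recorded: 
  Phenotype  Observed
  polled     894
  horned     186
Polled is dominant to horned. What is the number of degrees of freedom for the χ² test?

1

For a monohybrid cross between heterozygotes with complete dominance, the expected phenotypic ratio is 3:1.
A goodness-of-fit test with 2 phenotype classes has df = 2 − 1 = 1.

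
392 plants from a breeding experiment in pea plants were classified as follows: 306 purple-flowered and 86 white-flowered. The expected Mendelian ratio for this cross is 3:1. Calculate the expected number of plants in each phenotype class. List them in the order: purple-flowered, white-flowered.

Expected counts for N = 392 under a 3:1 ratio (total parts = 4):
  purple-flowered: 392 × 3/4 = 294
  white-flowered: 392 × 1/4 = 98

294, 98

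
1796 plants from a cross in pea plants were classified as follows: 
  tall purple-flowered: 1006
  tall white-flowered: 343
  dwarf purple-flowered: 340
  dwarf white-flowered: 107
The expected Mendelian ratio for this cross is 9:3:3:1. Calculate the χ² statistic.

0.411

The 9:3:3:1 ratio has 16 parts, so with N = 1796 the expected counts are:
  tall purple-flowered: 1796 × 9/16 = 1010.25
  tall white-flowered: 1796 × 3/16 = 336.75
  dwarf purple-flowered: 1796 × 3/16 = 336.75
  dwarf white-flowered: 1796 × 1/16 = 112.25
χ² = Σ (O − E)² / E
  tall purple-flowered: (1006 − 1010.25)² / 1010.25 = 0.0179
  tall white-flowered: (343 − 336.75)² / 336.75 = 0.1160
  dwarf purple-flowered: (340 − 336.75)² / 336.75 = 0.0314
  dwarf white-flowered: (107 − 112.25)² / 112.25 = 0.2455
χ² = 0.0179 + 0.1160 + 0.0314 + 0.2455 = 0.4108 ≈ 0.411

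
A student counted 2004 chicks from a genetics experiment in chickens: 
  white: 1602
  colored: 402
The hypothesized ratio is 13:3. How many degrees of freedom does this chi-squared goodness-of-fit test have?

A goodness-of-fit test with 2 phenotype classes has df = 2 − 1 = 1.

1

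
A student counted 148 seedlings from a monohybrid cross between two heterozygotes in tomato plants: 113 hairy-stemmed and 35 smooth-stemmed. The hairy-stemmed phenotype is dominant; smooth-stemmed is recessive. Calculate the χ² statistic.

For a monohybrid cross between heterozygotes with complete dominance, the expected phenotypic ratio is 3:1.
Expected counts for N = 148 under a 3:1 ratio (total parts = 4):
  hairy-stemmed: 148 × 3/4 = 111
  smooth-stemmed: 148 × 1/4 = 37
χ² = Σ (O − E)² / E
  hairy-stemmed: (113 − 111)² / 111 = 0.0360
  smooth-stemmed: (35 − 37)² / 37 = 0.1081
χ² = 0.0360 + 0.1081 = 0.1441 ≈ 0.144

0.144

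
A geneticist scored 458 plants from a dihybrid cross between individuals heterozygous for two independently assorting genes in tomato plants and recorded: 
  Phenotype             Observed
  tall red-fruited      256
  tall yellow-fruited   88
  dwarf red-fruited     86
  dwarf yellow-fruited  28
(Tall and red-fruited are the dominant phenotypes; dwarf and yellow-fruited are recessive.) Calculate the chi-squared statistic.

0.077

A dihybrid F₂ with independent assortment and complete dominance at both loci gives a 9:3:3:1 phenotypic ratio.
Total ratio parts = 16. Expected numbers out of 458:
  tall red-fruited: 458 × 9/16 = 257.625
  tall yellow-fruited: 458 × 3/16 = 85.875
  dwarf red-fruited: 458 × 3/16 = 85.875
  dwarf yellow-fruited: 458 × 1/16 = 28.625
χ² = Σ (O − E)² / E
  tall red-fruited: (256 − 257.625)² / 257.625 = 0.0102
  tall yellow-fruited: (88 − 85.875)² / 85.875 = 0.0526
  dwarf red-fruited: (86 − 85.875)² / 85.875 = 0.0002
  dwarf yellow-fruited: (28 − 28.625)² / 28.625 = 0.0136
χ² = 0.0102 + 0.0526 + 0.0002 + 0.0136 = 0.0766 ≈ 0.077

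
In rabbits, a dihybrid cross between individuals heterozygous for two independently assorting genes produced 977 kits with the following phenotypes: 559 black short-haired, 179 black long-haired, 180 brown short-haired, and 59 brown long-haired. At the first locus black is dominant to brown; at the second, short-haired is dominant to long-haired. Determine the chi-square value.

0.383

A dihybrid F₂ with independent assortment and complete dominance at both loci gives a 9:3:3:1 phenotypic ratio.
Under the 9:3:3:1 hypothesis (Σ ratio = 16, N = 977):
  black short-haired: 977 × 9/16 = 549.5625
  black long-haired: 977 × 3/16 = 183.1875
  brown short-haired: 977 × 3/16 = 183.1875
  brown long-haired: 977 × 1/16 = 61.0625
χ² = Σ (O − E)² / E
  black short-haired: (559 − 549.5625)² / 549.5625 = 0.1621
  black long-haired: (179 − 183.1875)² / 183.1875 = 0.0957
  brown short-haired: (180 − 183.1875)² / 183.1875 = 0.0555
  brown long-haired: (59 − 61.0625)² / 61.0625 = 0.0697
χ² = 0.1621 + 0.0957 + 0.0555 + 0.0697 = 0.383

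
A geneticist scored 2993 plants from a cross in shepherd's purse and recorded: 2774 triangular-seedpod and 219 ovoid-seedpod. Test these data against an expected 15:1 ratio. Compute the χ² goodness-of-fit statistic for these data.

5.816

The 15:1 ratio has 16 parts, so with N = 2993 the expected counts are:
  triangular-seedpod: 2993 × 15/16 = 2805.9375
  ovoid-seedpod: 2993 × 1/16 = 187.0625
χ² = Σ (O − E)² / E
  triangular-seedpod: (2774 − 2805.9375)² / 2805.9375 = 0.3635
  ovoid-seedpod: (219 − 187.0625)² / 187.0625 = 5.4527
χ² = 0.3635 + 5.4527 = 5.8162 ≈ 5.816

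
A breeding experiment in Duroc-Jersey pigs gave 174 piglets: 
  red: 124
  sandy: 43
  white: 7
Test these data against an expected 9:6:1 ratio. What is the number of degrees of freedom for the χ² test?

2

A goodness-of-fit test with 3 phenotype classes has df = 3 − 1 = 2.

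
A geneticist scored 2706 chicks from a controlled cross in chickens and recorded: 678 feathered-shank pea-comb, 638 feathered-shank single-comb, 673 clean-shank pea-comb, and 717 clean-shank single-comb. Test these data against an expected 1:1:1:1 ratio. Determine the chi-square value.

Total ratio parts = 4. Expected numbers out of 2706:
  feathered-shank pea-comb: 2706 × 1/4 = 676.5
  feathered-shank single-comb: 2706 × 1/4 = 676.5
  clean-shank pea-comb: 2706 × 1/4 = 676.5
  clean-shank single-comb: 2706 × 1/4 = 676.5
χ² = Σ (O − E)² / E
  feathered-shank pea-comb: (678 − 676.5)² / 676.5 = 0.0033
  feathered-shank single-comb: (638 − 676.5)² / 676.5 = 2.1911
  clean-shank pea-comb: (673 − 676.5)² / 676.5 = 0.0181
  clean-shank single-comb: (717 − 676.5)² / 676.5 = 2.4246
χ² = 0.0033 + 2.1911 + 0.0181 + 2.4246 = 4.6371 ≈ 4.637

4.637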